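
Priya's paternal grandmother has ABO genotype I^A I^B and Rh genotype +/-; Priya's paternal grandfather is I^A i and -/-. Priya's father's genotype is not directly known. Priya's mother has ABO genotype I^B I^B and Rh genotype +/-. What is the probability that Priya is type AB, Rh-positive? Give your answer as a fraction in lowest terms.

Priya's father's ABO genotype from I^A I^B × I^A i: 1/4 I^A I^A, 1/4 I^A I^B, 1/4 I^A i, 1/4 I^B i.
Crossing each possibility with the mother I^B I^B and summing P(type AB): 1/4·1 + 1/4·1/2 + 1/4·1/2 + 1/4·0 = 1/2.
Similarly for Rh via the father's Rh distribution: P(Rh+) = 5/8.
Independent loci: 1/2 × 5/8 = 5/16.

5/16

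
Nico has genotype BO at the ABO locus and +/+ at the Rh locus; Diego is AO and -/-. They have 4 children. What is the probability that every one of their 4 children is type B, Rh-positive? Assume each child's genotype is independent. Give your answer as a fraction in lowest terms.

ABO cross BO × AO → 1/4 O, 1/4 A, 1/4 B, 1/4 AB.
Rh cross +/+ × -/- → 1 Rh+; so P(type B, Rh-positive) = 1/4 × 1 = 1/4 per child.
All 4 independent: (1/4)^4 = 1/256.

1/256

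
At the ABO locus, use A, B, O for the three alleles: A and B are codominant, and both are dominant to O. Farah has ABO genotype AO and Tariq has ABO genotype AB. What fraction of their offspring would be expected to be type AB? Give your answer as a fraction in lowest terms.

ABO cross AO × AB → offspring phenotypes: 1/2 A, 1/4 B, 1/4 AB.
So P(type AB) = 1/4.

1/4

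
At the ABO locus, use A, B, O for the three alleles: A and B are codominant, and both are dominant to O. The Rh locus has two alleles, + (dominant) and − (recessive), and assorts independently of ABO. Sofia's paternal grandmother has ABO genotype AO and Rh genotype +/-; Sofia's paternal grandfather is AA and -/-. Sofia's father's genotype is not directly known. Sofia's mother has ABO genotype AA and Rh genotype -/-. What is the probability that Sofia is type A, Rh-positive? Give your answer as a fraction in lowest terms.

1/4

Sofia's father's ABO genotype from AO × AA: 1/2 AA, 1/2 AO.
Crossing each possibility with the mother AA and summing P(type A): 1/2·1 + 1/2·1 = 1.
Similarly for Rh via the father's Rh distribution: P(Rh+) = 1/4.
Independent loci: 1 × 1/4 = 1/4.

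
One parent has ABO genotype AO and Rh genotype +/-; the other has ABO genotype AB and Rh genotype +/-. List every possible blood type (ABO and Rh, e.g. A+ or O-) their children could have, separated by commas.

A+, A-, B+, B-, AB+, AB-

Gametes from AO × AB give offspring ABO genotypes AA, AB, AO, BO, i.e. phenotypes A, B, AB.
Rh cross +/- × +/- → phenotypes Rh+, Rh-.
Combining independently: A+, A-, B+, B-, AB+, AB-.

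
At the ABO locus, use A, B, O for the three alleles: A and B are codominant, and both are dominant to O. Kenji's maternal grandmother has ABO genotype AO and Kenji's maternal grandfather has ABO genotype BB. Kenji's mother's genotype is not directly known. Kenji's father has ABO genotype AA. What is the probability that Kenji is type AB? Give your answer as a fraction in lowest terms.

1/2

Kenji's mother's ABO genotype from AO × BB: 1/2 AB, 1/2 BO.
Crossing each possibility with the father AA and summing P(type AB): 1/2·1/2 + 1/2·1/2 = 1/2.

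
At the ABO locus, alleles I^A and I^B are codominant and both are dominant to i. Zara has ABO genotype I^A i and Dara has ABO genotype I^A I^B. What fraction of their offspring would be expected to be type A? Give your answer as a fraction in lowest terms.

ABO cross I^A i × I^A I^B → offspring phenotypes: 1/2 A, 1/4 B, 1/4 AB.
So P(type A) = 1/2.

1/2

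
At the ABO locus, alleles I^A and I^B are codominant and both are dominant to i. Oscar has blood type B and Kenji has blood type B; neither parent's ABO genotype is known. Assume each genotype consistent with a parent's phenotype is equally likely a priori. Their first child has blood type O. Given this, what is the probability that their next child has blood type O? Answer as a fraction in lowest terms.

Possible genotypes: Oscar ∈ {I^B I^B, I^B i}; Kenji ∈ {I^B I^B, I^B i}.
Weight each parental genotype pair by prior × P(type-O child):
  I^B i × I^B i: posterior weight 1; P(next child type O) = 1/4.
Weighted sum = 1/4.

1/4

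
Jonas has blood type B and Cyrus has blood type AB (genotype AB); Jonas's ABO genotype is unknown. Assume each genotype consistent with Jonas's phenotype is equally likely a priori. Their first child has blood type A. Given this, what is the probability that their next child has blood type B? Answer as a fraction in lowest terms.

1/2

Possible genotypes: Jonas ∈ {BB, BO}; Cyrus ∈ {AB}.
Weight each parental genotype pair by prior × P(type-A child):
  BO × AB: posterior weight 1; P(next child type B) = 1/2.
Weighted sum = 1/2.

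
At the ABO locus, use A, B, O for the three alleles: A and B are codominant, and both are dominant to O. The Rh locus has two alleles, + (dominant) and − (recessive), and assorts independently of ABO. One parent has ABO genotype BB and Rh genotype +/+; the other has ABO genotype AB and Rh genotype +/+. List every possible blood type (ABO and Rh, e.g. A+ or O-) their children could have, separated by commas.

Gametes from BB × AB give offspring ABO genotypes AB, BB, i.e. phenotypes B, AB.
Rh cross +/+ × +/+ → phenotypes Rh+.
Combining independently: B+, AB+.

B+, AB+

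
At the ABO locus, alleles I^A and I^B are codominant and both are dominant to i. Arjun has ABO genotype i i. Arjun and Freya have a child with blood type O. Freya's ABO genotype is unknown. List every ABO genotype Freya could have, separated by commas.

For each candidate genotype of Freya, check whether crossing it with i i can produce every observed child phenotype.
  I^A I^A → possible child types {A} ✗
  I^A I^B → possible child types {A, B} ✗
  I^A i → possible child types {O, A} ✓
  I^B I^B → possible child types {B} ✗
  I^B i → possible child types {O, B} ✓
  i i → possible child types {O} ✓

I^A i, I^B i, i i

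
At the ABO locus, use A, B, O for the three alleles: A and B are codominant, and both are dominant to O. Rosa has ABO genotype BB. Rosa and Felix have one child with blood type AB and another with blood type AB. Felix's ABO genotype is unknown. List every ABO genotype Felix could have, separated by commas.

AA, AB, AO

For each candidate genotype of Felix, check whether crossing it with BB can produce every observed child phenotype.
  AA → possible child types {AB} ✓
  AB → possible child types {B, AB} ✓
  AO → possible child types {B, AB} ✓
  BB → possible child types {B} ✗
  BO → possible child types {B} ✗
  OO → possible child types {B} ✗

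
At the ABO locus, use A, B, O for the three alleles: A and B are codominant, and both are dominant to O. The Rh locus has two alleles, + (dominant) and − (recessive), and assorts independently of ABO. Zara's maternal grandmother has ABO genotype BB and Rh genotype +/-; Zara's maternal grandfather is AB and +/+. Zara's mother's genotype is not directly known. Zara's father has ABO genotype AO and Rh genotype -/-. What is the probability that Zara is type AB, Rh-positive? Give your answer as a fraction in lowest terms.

9/32

Zara's mother's ABO genotype from BB × AB: 1/2 AB, 1/2 BB.
Crossing each possibility with the father AO and summing P(type AB): 1/2·1/4 + 1/2·1/2 = 3/8.
Similarly for Rh via the mother's Rh distribution: P(Rh+) = 3/4.
Independent loci: 3/8 × 3/4 = 9/32.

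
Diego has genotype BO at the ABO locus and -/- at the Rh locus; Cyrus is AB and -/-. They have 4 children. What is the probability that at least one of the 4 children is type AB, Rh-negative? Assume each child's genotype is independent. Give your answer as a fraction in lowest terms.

175/256

ABO cross BO × AB → 1/4 A, 1/2 B, 1/4 AB.
Rh cross -/- × -/- → 1 Rh-; so P(type AB, Rh-negative) = 1/4 × 1 = 1/4 per child.
P(none) = (3/4)^4 = 81/256; P(at least one) = 1 − 81/256 = 175/256.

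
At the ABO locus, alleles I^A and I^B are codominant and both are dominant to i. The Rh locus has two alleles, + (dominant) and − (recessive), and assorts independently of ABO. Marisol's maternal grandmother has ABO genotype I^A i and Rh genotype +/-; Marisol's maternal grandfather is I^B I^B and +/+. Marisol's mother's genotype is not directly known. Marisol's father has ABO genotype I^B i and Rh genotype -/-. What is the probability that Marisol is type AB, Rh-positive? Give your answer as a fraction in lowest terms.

3/32

Marisol's mother's ABO genotype from I^A i × I^B I^B: 1/2 I^A I^B, 1/2 I^B i.
Crossing each possibility with the father I^B i and summing P(type AB): 1/2·1/4 + 1/2·0 = 1/8.
Similarly for Rh via the mother's Rh distribution: P(Rh+) = 3/4.
Independent loci: 1/8 × 3/4 = 3/32.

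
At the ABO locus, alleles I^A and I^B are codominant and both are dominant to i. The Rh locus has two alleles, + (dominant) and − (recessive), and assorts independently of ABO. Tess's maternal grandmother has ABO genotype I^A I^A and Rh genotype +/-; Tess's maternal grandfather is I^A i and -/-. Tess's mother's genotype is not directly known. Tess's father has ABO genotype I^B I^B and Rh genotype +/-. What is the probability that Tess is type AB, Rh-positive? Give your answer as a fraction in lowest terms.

15/32

Tess's mother's ABO genotype from I^A I^A × I^A i: 1/2 I^A I^A, 1/2 I^A i.
Crossing each possibility with the father I^B I^B and summing P(type AB): 1/2·1 + 1/2·1/2 = 3/4.
Similarly for Rh via the mother's Rh distribution: P(Rh+) = 5/8.
Independent loci: 3/4 × 5/8 = 15/32.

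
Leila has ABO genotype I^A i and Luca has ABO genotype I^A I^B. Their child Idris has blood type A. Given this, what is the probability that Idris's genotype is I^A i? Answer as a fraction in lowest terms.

Cross I^A i × I^A I^B → 1/4 I^A I^A, 1/4 I^A I^B, 1/4 I^A i, 1/4 I^B i.
Type-A genotypes among offspring: I^A I^A (1/4), I^A i (1/4); total 1/2.
P(I^A i | type A) = (1/4) / (1/2) = 1/2.

1/2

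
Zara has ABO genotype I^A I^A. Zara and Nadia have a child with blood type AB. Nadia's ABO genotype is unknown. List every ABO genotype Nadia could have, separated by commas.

For each candidate genotype of Nadia, check whether crossing it with I^A I^A can produce every observed child phenotype.
  I^A I^A → possible child types {A} ✗
  I^A I^B → possible child types {A, AB} ✓
  I^A i → possible child types {A} ✗
  I^B I^B → possible child types {AB} ✓
  I^B i → possible child types {A, AB} ✓
  i i → possible child types {A} ✗

I^A I^B, I^B I^B, I^B i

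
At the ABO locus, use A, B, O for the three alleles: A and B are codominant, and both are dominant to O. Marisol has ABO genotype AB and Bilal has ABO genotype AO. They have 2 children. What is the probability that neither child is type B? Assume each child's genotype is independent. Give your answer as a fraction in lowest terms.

ABO cross AB × AO → 1/2 A, 1/4 B, 1/4 AB.
So P(type B) = 1/4 per child.
P(not type B) = 3/4 for one child; (3/4)^2 = 9/16.

9/16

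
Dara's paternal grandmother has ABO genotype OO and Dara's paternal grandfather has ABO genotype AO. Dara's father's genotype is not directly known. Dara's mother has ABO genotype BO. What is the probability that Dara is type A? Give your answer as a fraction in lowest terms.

Dara's father's ABO genotype from OO × AO: 1/2 AO, 1/2 OO.
Crossing each possibility with the mother BO and summing P(type A): 1/2·1/4 + 1/2·0 = 1/8.

1/8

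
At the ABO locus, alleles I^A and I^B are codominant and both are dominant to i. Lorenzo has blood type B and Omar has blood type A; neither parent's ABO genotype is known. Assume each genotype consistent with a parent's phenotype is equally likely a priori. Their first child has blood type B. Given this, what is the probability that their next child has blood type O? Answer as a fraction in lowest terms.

1/12

Possible genotypes: Lorenzo ∈ {I^B I^B, I^B i}; Omar ∈ {I^A I^A, I^A i}.
Weight each parental genotype pair by prior × P(type-B child):
  I^B I^B × I^A i: posterior weight 2/3; P(next child type O) = 0.
  I^B i × I^A i: posterior weight 1/3; P(next child type O) = 1/4.
Weighted sum = 1/12.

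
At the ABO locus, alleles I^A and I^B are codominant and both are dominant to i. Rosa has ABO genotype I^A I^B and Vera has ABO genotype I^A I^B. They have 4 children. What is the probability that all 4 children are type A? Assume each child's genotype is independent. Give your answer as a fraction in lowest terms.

1/256

ABO cross I^A I^B × I^A I^B → 1/4 A, 1/4 B, 1/2 AB.
So P(type A) = 1/4 per child.
All 4 independent: (1/4)^4 = 1/256.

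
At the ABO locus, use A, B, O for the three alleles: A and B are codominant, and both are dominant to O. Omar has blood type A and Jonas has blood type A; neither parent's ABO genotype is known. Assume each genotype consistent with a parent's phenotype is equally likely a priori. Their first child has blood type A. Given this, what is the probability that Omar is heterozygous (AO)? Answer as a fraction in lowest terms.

7/15

Possible genotypes: Omar ∈ {AA, AO}; Jonas ∈ {AA, AO}.
Weight each parental genotype pair by prior × P(type-A child):
  AA × AA: posterior weight 4/15.
  AA × AO: posterior weight 4/15.
  AO × AA: posterior weight 4/15.
  AO × AO: posterior weight 1/5.
Sum the posterior weight over pairs where Omar is AO: 7/15.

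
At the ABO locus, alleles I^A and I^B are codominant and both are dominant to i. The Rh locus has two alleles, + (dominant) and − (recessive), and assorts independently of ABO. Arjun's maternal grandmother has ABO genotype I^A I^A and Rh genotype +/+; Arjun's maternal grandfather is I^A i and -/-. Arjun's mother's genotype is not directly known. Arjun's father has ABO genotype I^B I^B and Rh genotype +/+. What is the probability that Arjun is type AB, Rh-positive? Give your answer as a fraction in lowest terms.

Arjun's mother's ABO genotype from I^A I^A × I^A i: 1/2 I^A I^A, 1/2 I^A i.
Crossing each possibility with the father I^B I^B and summing P(type AB): 1/2·1 + 1/2·1/2 = 3/4.
Similarly for Rh via the mother's Rh distribution: P(Rh+) = 1.
Independent loci: 3/4 × 1 = 3/4.

3/4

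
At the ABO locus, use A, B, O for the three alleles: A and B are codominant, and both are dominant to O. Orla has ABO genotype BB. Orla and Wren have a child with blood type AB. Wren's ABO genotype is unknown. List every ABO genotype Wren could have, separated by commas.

AA, AB, AO

For each candidate genotype of Wren, check whether crossing it with BB can produce every observed child phenotype.
  AA → possible child types {AB} ✓
  AB → possible child types {B, AB} ✓
  AO → possible child types {B, AB} ✓
  BB → possible child types {B} ✗
  BO → possible child types {B} ✗
  OO → possible child types {B} ✗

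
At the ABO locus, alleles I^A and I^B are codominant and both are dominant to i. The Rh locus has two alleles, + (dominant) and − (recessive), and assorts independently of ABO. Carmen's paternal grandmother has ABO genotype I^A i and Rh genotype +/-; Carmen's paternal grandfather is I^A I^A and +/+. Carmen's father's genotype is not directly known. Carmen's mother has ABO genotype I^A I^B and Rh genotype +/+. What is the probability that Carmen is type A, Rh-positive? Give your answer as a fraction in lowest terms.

Carmen's father's ABO genotype from I^A i × I^A I^A: 1/2 I^A I^A, 1/2 I^A i.
Crossing each possibility with the mother I^A I^B and summing P(type A): 1/2·1/2 + 1/2·1/2 = 1/2.
Similarly for Rh via the father's Rh distribution: P(Rh+) = 1.
Independent loci: 1/2 × 1 = 1/2.

1/2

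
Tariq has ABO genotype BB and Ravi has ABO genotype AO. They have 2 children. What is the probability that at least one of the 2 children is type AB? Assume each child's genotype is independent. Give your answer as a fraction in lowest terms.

3/4

ABO cross BB × AO → 1/2 B, 1/2 AB.
So P(type AB) = 1/2 per child.
P(none) = (1/2)^2 = 1/4; P(at least one) = 1 − 1/4 = 3/4.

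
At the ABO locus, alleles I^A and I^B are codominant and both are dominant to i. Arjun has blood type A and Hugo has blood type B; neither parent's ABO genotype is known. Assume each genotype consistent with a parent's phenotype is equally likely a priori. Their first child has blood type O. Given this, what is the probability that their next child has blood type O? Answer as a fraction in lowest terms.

Possible genotypes: Arjun ∈ {I^A I^A, I^A i}; Hugo ∈ {I^B I^B, I^B i}.
Weight each parental genotype pair by prior × P(type-O child):
  I^A i × I^B i: posterior weight 1; P(next child type O) = 1/4.
Weighted sum = 1/4.

1/4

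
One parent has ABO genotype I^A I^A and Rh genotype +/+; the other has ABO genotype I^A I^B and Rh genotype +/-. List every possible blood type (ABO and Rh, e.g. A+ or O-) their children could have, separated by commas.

A+, AB+

Gametes from I^A I^A × I^A I^B give offspring ABO genotypes I^A I^A, I^A I^B, i.e. phenotypes A, AB.
Rh cross +/+ × +/- → phenotypes Rh+.
Combining independently: A+, AB+.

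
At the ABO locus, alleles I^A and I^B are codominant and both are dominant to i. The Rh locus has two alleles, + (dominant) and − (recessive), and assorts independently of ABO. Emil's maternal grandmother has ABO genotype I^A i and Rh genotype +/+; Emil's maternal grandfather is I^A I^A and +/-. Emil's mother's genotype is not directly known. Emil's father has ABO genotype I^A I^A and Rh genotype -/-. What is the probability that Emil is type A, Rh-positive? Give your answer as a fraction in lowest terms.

3/4

Emil's mother's ABO genotype from I^A i × I^A I^A: 1/2 I^A I^A, 1/2 I^A i.
Crossing each possibility with the father I^A I^A and summing P(type A): 1/2·1 + 1/2·1 = 1.
Similarly for Rh via the mother's Rh distribution: P(Rh+) = 3/4.
Independent loci: 1 × 3/4 = 3/4.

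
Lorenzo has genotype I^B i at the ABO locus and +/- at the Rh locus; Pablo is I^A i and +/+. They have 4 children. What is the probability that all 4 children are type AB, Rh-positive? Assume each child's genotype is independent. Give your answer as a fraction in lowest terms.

1/256

ABO cross I^B i × I^A i → 1/4 O, 1/4 A, 1/4 B, 1/4 AB.
Rh cross +/- × +/+ → 1 Rh+; so P(type AB, Rh-positive) = 1/4 × 1 = 1/4 per child.
All 4 independent: (1/4)^4 = 1/256.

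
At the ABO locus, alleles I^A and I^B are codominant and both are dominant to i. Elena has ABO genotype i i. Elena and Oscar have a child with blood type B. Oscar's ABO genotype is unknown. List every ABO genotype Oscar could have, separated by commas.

For each candidate genotype of Oscar, check whether crossing it with i i can produce every observed child phenotype.
  I^A I^A → possible child types {A} ✗
  I^A I^B → possible child types {A, B} ✓
  I^A i → possible child types {O, A} ✗
  I^B I^B → possible child types {B} ✓
  I^B i → possible child types {O, B} ✓
  i i → possible child types {O} ✗

I^A I^B, I^B I^B, I^B i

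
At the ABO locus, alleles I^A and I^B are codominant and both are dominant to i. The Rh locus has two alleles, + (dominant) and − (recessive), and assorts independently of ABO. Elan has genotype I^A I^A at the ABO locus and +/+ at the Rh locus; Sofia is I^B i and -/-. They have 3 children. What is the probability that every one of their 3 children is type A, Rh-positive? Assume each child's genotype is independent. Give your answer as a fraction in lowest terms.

1/8

ABO cross I^A I^A × I^B i → 1/2 A, 1/2 AB.
Rh cross +/+ × -/- → 1 Rh+; so P(type A, Rh-positive) = 1/2 × 1 = 1/2 per child.
All 3 independent: (1/2)^3 = 1/8.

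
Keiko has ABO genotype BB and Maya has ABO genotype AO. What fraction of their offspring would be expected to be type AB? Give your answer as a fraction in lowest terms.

ABO cross BB × AO → offspring phenotypes: 1/2 B, 1/2 AB.
So P(type AB) = 1/2.

1/2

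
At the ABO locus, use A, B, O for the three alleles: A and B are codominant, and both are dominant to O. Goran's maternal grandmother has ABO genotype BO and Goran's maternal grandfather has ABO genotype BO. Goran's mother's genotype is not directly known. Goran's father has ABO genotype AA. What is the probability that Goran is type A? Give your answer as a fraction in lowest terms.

Goran's mother's ABO genotype from BO × BO: 1/4 BB, 1/2 BO, 1/4 OO.
Crossing each possibility with the father AA and summing P(type A): 1/4·0 + 1/2·1/2 + 1/4·1 = 1/2.

1/2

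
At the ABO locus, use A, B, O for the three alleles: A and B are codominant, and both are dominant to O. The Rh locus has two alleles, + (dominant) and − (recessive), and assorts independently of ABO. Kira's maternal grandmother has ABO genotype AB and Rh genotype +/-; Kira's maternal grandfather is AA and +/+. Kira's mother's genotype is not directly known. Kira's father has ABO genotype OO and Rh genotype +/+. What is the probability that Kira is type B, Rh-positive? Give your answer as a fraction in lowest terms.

1/4

Kira's mother's ABO genotype from AB × AA: 1/2 AA, 1/2 AB.
Crossing each possibility with the father OO and summing P(type B): 1/2·0 + 1/2·1/2 = 1/4.
Similarly for Rh via the mother's Rh distribution: P(Rh+) = 1.
Independent loci: 1/4 × 1 = 1/4.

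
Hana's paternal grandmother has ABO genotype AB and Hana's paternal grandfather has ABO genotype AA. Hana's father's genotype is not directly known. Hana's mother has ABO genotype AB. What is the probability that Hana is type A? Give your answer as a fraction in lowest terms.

3/8

Hana's father's ABO genotype from AB × AA: 1/2 AA, 1/2 AB.
Crossing each possibility with the mother AB and summing P(type A): 1/2·1/2 + 1/2·1/4 = 3/8.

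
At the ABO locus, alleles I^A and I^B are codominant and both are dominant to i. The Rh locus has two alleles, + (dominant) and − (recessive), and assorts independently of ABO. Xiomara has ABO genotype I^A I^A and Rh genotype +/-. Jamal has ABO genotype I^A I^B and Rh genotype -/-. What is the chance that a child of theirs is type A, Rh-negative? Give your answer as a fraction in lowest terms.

ABO cross I^A I^A × I^A I^B → offspring phenotypes: 1/2 A, 1/2 AB.
Rh cross +/- × -/- → 1/2 Rh+, 1/2 Rh-.
Independent loci: P(type A, Rh-negative) = 1/2 × 1/2 = 1/4.

1/4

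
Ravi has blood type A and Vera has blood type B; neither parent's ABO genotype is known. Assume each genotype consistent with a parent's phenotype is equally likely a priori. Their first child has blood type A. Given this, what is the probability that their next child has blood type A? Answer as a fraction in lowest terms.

5/12

Possible genotypes: Ravi ∈ {AA, AO}; Vera ∈ {BB, BO}.
Weight each parental genotype pair by prior × P(type-A child):
  AA × BO: posterior weight 2/3; P(next child type A) = 1/2.
  AO × BO: posterior weight 1/3; P(next child type A) = 1/4.
Weighted sum = 5/12.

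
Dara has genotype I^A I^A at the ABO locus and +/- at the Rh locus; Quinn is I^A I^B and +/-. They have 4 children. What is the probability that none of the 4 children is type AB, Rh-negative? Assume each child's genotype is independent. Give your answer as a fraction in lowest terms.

ABO cross I^A I^A × I^A I^B → 1/2 A, 1/2 AB.
Rh cross +/- × +/- → 3/4 Rh+, 1/4 Rh-; so P(type AB, Rh-negative) = 1/2 × 1/4 = 1/8 per child.
P(not type AB, Rh-negative) = 7/8 for one child; (7/8)^4 = 2401/4096.

2401/4096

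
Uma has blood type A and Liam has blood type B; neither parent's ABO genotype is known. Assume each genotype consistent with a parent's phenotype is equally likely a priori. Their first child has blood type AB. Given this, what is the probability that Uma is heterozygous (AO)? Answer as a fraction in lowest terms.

Possible genotypes: Uma ∈ {AA, AO}; Liam ∈ {BB, BO}.
Weight each parental genotype pair by prior × P(type-AB child):
  AA × BB: posterior weight 4/9.
  AA × BO: posterior weight 2/9.
  AO × BB: posterior weight 2/9.
  AO × BO: posterior weight 1/9.
Sum the posterior weight over pairs where Uma is AO: 1/3.

1/3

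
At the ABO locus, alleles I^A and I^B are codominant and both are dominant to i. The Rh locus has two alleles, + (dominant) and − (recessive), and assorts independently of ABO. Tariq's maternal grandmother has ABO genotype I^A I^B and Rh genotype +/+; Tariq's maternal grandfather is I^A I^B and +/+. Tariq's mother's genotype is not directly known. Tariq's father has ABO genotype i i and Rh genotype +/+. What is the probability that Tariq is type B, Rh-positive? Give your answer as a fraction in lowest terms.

1/2

Tariq's mother's ABO genotype from I^A I^B × I^A I^B: 1/4 I^A I^A, 1/2 I^A I^B, 1/4 I^B I^B.
Crossing each possibility with the father i i and summing P(type B): 1/4·0 + 1/2·1/2 + 1/4·1 = 1/2.
Similarly for Rh via the mother's Rh distribution: P(Rh+) = 1.
Independent loci: 1/2 × 1 = 1/2.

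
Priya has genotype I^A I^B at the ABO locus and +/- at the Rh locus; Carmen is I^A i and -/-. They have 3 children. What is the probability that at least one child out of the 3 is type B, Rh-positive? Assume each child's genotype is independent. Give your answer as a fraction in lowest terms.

169/512

ABO cross I^A I^B × I^A i → 1/2 A, 1/4 B, 1/4 AB.
Rh cross +/- × -/- → 1/2 Rh+, 1/2 Rh-; so P(type B, Rh-positive) = 1/4 × 1/2 = 1/8 per child.
P(none) = (7/8)^3 = 343/512; P(at least one) = 1 − 343/512 = 169/512.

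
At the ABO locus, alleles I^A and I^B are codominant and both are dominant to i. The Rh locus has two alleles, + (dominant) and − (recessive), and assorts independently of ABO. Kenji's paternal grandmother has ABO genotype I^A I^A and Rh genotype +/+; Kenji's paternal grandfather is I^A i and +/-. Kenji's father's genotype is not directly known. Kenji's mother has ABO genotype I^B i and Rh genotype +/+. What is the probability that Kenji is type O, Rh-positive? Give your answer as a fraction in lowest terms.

1/8

Kenji's father's ABO genotype from I^A I^A × I^A i: 1/2 I^A I^A, 1/2 I^A i.
Crossing each possibility with the mother I^B i and summing P(type O): 1/2·0 + 1/2·1/4 = 1/8.
Similarly for Rh via the father's Rh distribution: P(Rh+) = 1.
Independent loci: 1/8 × 1 = 1/8.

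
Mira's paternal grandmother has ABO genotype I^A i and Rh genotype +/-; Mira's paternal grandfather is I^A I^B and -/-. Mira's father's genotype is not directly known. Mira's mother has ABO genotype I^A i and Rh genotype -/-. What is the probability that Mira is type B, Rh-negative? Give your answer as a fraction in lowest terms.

3/32

Mira's father's ABO genotype from I^A i × I^A I^B: 1/4 I^A I^A, 1/4 I^A I^B, 1/4 I^A i, 1/4 I^B i.
Crossing each possibility with the mother I^A i and summing P(type B): 1/4·0 + 1/4·1/4 + 1/4·0 + 1/4·1/4 = 1/8.
Similarly for Rh via the father's Rh distribution: P(Rh-) = 3/4.
Independent loci: 1/8 × 3/4 = 3/32.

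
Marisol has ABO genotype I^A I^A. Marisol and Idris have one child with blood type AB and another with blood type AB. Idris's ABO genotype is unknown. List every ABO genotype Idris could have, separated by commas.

For each candidate genotype of Idris, check whether crossing it with I^A I^A can produce every observed child phenotype.
  I^A I^A → possible child types {A} ✗
  I^A I^B → possible child types {A, AB} ✓
  I^A i → possible child types {A} ✗
  I^B I^B → possible child types {AB} ✓
  I^B i → possible child types {A, AB} ✓
  i i → possible child types {A} ✗

I^A I^B, I^B I^B, I^B i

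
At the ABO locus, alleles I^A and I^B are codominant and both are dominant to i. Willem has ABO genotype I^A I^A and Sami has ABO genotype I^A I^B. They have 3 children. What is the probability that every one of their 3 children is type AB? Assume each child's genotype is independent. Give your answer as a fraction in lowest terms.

1/8

ABO cross I^A I^A × I^A I^B → 1/2 A, 1/2 AB.
So P(type AB) = 1/2 per child.
All 3 independent: (1/2)^3 = 1/8.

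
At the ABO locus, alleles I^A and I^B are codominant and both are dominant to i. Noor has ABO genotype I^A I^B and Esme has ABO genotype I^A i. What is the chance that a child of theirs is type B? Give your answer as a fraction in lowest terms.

1/4

ABO cross I^A I^B × I^A i → offspring phenotypes: 1/2 A, 1/4 B, 1/4 AB.
So P(type B) = 1/4.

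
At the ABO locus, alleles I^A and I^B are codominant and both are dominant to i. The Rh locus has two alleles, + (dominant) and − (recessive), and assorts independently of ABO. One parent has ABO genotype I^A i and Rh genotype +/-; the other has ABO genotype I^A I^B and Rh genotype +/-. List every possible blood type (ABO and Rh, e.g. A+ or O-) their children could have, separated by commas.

Gametes from I^A i × I^A I^B give offspring ABO genotypes I^A I^A, I^A I^B, I^A i, I^B i, i.e. phenotypes A, B, AB.
Rh cross +/- × +/- → phenotypes Rh+, Rh-.
Combining independently: A+, A-, B+, B-, AB+, AB-.

A+, A-, B+, B-, AB+, AB-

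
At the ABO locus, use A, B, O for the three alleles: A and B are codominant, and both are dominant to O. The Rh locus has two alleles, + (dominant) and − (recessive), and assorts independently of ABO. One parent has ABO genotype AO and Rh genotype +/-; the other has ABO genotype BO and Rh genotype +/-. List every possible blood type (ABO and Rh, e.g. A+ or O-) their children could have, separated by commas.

O+, O-, A+, A-, B+, B-, AB+, AB-

Gametes from AO × BO give offspring ABO genotypes AB, AO, BO, OO, i.e. phenotypes O, A, B, AB.
Rh cross +/- × +/- → phenotypes Rh+, Rh-.
Combining independently: O+, O-, A+, A-, B+, B-, AB+, AB-.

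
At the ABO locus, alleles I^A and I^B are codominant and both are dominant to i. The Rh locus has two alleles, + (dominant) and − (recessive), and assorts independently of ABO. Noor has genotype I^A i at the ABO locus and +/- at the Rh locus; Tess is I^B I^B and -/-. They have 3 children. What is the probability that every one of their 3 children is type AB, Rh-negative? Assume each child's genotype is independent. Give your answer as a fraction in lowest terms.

ABO cross I^A i × I^B I^B → 1/2 B, 1/2 AB.
Rh cross +/- × -/- → 1/2 Rh+, 1/2 Rh-; so P(type AB, Rh-negative) = 1/2 × 1/2 = 1/4 per child.
All 3 independent: (1/4)^3 = 1/64.

1/64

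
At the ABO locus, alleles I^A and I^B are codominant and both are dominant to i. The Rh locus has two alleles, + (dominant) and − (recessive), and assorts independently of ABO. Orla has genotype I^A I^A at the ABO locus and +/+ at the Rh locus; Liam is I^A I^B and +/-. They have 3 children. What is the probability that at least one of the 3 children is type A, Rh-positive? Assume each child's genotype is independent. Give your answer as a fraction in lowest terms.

ABO cross I^A I^A × I^A I^B → 1/2 A, 1/2 AB.
Rh cross +/+ × +/- → 1 Rh+; so P(type A, Rh-positive) = 1/2 × 1 = 1/2 per child.
P(none) = (1/2)^3 = 1/8; P(at least one) = 1 − 1/8 = 7/8.

7/8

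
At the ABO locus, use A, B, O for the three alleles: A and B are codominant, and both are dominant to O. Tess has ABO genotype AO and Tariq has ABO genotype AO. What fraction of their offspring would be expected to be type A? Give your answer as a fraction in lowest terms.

ABO cross AO × AO → offspring phenotypes: 1/4 O, 3/4 A.
So P(type A) = 3/4.

3/4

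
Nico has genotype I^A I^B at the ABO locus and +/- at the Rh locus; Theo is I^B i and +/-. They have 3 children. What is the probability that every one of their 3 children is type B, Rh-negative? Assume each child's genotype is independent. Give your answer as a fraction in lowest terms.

ABO cross I^A I^B × I^B i → 1/4 A, 1/2 B, 1/4 AB.
Rh cross +/- × +/- → 3/4 Rh+, 1/4 Rh-; so P(type B, Rh-negative) = 1/2 × 1/4 = 1/8 per child.
All 3 independent: (1/8)^3 = 1/512.

1/512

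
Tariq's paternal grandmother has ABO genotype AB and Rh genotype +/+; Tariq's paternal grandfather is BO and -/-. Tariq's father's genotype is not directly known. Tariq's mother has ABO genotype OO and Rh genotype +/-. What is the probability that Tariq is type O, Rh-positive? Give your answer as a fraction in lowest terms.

3/16

Tariq's father's ABO genotype from AB × BO: 1/4 AB, 1/4 AO, 1/4 BB, 1/4 BO.
Crossing each possibility with the mother OO and summing P(type O): 1/4·0 + 1/4·1/2 + 1/4·0 + 1/4·1/2 = 1/4.
Similarly for Rh via the father's Rh distribution: P(Rh+) = 3/4.
Independent loci: 1/4 × 3/4 = 3/16.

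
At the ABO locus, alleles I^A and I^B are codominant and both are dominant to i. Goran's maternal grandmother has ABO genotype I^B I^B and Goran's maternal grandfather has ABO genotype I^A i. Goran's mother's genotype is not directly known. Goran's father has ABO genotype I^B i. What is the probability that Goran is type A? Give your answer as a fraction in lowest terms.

1/8

Goran's mother's ABO genotype from I^B I^B × I^A i: 1/2 I^A I^B, 1/2 I^B i.
Crossing each possibility with the father I^B i and summing P(type A): 1/2·1/4 + 1/2·0 = 1/8.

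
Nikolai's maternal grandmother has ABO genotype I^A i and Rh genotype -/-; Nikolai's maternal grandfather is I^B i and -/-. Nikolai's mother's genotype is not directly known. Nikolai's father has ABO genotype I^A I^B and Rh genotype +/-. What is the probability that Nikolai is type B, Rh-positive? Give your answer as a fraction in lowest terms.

3/16

Nikolai's mother's ABO genotype from I^A i × I^B i: 1/4 I^A I^B, 1/4 I^A i, 1/4 I^B i, 1/4 i i.
Crossing each possibility with the father I^A I^B and summing P(type B): 1/4·1/4 + 1/4·1/4 + 1/4·1/2 + 1/4·1/2 = 3/8.
Similarly for Rh via the mother's Rh distribution: P(Rh+) = 1/2.
Independent loci: 3/8 × 1/2 = 3/16.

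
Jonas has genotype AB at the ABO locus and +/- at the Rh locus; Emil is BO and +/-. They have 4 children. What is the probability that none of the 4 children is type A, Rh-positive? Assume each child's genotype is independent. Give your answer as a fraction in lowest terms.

ABO cross AB × BO → 1/4 A, 1/2 B, 1/4 AB.
Rh cross +/- × +/- → 3/4 Rh+, 1/4 Rh-; so P(type A, Rh-positive) = 1/4 × 3/4 = 3/16 per child.
P(not type A, Rh-positive) = 13/16 for one child; (13/16)^4 = 28561/65536.

28561/65536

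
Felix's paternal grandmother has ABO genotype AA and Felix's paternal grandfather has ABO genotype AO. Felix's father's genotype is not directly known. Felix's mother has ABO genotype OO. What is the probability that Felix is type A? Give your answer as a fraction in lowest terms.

Felix's father's ABO genotype from AA × AO: 1/2 AA, 1/2 AO.
Crossing each possibility with the mother OO and summing P(type A): 1/2·1 + 1/2·1/2 = 3/4.

3/4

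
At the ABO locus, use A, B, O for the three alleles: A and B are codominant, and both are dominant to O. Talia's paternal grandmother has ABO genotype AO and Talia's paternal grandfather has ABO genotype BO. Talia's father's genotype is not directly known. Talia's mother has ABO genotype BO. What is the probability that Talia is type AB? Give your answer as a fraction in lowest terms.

1/8

Talia's father's ABO genotype from AO × BO: 1/4 AB, 1/4 AO, 1/4 BO, 1/4 OO.
Crossing each possibility with the mother BO and summing P(type AB): 1/4·1/4 + 1/4·1/4 + 1/4·0 + 1/4·0 = 1/8.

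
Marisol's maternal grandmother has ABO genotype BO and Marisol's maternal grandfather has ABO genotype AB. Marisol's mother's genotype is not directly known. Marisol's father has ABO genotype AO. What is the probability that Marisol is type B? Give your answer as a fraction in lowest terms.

Marisol's mother's ABO genotype from BO × AB: 1/4 AB, 1/4 AO, 1/4 BB, 1/4 BO.
Crossing each possibility with the father AO and summing P(type B): 1/4·1/4 + 1/4·0 + 1/4·1/2 + 1/4·1/4 = 1/4.

1/4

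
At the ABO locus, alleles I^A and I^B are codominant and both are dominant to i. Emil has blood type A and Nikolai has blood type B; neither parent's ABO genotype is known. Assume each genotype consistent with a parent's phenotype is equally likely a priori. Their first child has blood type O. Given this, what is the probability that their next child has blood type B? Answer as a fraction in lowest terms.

Possible genotypes: Emil ∈ {I^A I^A, I^A i}; Nikolai ∈ {I^B I^B, I^B i}.
Weight each parental genotype pair by prior × P(type-O child):
  I^A i × I^B i: posterior weight 1; P(next child type B) = 1/4.
Weighted sum = 1/4.

1/4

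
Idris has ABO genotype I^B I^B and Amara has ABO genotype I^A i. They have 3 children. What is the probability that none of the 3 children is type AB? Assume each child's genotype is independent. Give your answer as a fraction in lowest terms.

1/8

ABO cross I^B I^B × I^A i → 1/2 B, 1/2 AB.
So P(type AB) = 1/2 per child.
P(not type AB) = 1/2 for one child; (1/2)^3 = 1/8.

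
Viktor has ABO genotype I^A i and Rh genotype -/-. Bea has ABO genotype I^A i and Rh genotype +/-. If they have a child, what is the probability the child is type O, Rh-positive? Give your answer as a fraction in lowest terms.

ABO cross I^A i × I^A i → offspring phenotypes: 1/4 O, 3/4 A.
Rh cross -/- × +/- → 1/2 Rh+, 1/2 Rh-.
Independent loci: P(type O, Rh-positive) = 1/4 × 1/2 = 1/8.

1/8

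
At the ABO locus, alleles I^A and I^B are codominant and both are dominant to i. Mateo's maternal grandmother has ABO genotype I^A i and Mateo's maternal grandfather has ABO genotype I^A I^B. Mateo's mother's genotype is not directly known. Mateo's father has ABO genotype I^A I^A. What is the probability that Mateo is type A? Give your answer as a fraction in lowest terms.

3/4

Mateo's mother's ABO genotype from I^A i × I^A I^B: 1/4 I^A I^A, 1/4 I^A I^B, 1/4 I^A i, 1/4 I^B i.
Crossing each possibility with the father I^A I^A and summing P(type A): 1/4·1 + 1/4·1/2 + 1/4·1 + 1/4·1/2 = 3/4.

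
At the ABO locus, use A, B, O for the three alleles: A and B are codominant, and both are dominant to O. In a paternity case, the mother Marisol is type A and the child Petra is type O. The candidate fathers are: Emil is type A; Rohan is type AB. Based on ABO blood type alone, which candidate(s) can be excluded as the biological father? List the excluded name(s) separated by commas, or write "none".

Rohan

A candidate is excluded only if no genotype consistent with his phenotype could produce a type O child with a type A mother.
Rohan (type AB): no genotype consistent with that phenotype can produce a type-O child with a type-A mother.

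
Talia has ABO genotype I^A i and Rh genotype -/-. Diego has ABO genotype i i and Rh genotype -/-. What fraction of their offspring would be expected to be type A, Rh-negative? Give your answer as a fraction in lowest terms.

1/2

ABO cross I^A i × i i → offspring phenotypes: 1/2 O, 1/2 A.
Rh cross -/- × -/- → 1 Rh-.
Independent loci: P(type A, Rh-negative) = 1/2 × 1 = 1/2.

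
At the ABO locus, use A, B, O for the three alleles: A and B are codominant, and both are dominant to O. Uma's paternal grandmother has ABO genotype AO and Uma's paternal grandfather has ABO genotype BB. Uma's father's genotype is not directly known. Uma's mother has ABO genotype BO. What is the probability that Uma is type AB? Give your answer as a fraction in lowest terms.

Uma's father's ABO genotype from AO × BB: 1/2 AB, 1/2 BO.
Crossing each possibility with the mother BO and summing P(type AB): 1/2·1/4 + 1/2·0 = 1/8.

1/8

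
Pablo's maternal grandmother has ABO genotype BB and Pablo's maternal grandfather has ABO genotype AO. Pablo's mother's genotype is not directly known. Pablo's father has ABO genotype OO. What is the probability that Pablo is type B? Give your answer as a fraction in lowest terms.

Pablo's mother's ABO genotype from BB × AO: 1/2 AB, 1/2 BO.
Crossing each possibility with the father OO and summing P(type B): 1/2·1/2 + 1/2·1/2 = 1/2.

1/2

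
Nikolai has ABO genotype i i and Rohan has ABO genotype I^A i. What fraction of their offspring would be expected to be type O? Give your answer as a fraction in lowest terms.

ABO cross i i × I^A i → offspring phenotypes: 1/2 O, 1/2 A.
So P(type O) = 1/2.

1/2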